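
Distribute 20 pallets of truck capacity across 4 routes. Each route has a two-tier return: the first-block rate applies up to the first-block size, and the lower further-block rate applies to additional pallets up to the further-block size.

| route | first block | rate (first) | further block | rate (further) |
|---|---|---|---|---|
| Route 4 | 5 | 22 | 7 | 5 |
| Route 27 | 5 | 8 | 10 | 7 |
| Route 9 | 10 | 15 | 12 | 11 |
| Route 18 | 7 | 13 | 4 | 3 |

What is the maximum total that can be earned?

325

Order all 8 blocks by rate: Route 4/T1 22 > Route 9/T1 15 > Route 18/T1 13 > Route 9/T2 11 > Route 27/T1 8 > Route 27/T2 7 > Route 4/T2 5 > Route 18/T2 3.
Route 4/T1 (22): +5 ; 15 left.
Fill Route 9 T1 block (10 at 15) ; 5 left.
5 remain; put them into Route 18 T1 at 13.
Total = 22×5 + 15×10 + 13×5 = 325.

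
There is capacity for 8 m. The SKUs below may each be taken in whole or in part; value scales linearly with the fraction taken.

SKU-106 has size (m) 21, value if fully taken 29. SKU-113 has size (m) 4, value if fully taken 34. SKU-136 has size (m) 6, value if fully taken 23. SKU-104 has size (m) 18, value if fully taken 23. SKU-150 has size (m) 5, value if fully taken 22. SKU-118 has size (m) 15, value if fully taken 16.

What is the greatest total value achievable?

51.6

Sort by value density: SKU-113 34/4≈8.5, SKU-150 22/5≈4.4, SKU-136 23/6≈3.83, SKU-106 29/21≈1.38, SKU-104 23/18≈1.28, SKU-118 16/15≈1.07.
Take all of SKU-113 (4 m, value 34) — 4 m left.
Only 4 m remain; take 4/5 of SKU-150 for value 22×4/5 = 17.6.
Total value = 51.6.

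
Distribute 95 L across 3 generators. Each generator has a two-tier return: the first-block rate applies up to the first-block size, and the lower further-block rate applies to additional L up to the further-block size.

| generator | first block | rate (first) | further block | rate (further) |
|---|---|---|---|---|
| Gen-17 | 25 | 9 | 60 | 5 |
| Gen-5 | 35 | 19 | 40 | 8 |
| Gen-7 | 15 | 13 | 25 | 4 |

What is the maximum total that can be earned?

1245

Rank every tier by rate: Gen-5/T1 19 > Gen-7/T1 13 > Gen-17/T1 9 > Gen-5/T2 8 > Gen-17/T2 5 > Gen-7/T2 4.
Gen-5 T1 at 19: fill all 35 — 60 left.
Fill Gen-7 T1 block (15 at 13) — 45 left.
Gen-17/T1 (9): +25 — 20 left.
Gen-5 T2 at 8: only 20 left, fill 20.
Total = 19×35 + 13×15 + 9×25 + 8×20 = 1245.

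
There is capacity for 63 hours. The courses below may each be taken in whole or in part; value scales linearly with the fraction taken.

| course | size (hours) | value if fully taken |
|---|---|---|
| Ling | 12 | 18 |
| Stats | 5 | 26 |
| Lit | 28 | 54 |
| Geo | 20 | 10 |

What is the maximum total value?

Best value per unit of size first: Stats 26/5≈5.2, Lit 54/28≈1.93, Ling 18/12≈1.5, Geo 10/20≈0.5.
Stats: take in full, 5 hours for value 26 — 58 left.
All 28 hours of Lit fit (value 54) — 30 remain.
All 12 hours of Ling fit (value 18) — 18 remain.
18 hours left: a 18/20 share of Geo gives 10×18/20 = 9.
Total value = 107.

107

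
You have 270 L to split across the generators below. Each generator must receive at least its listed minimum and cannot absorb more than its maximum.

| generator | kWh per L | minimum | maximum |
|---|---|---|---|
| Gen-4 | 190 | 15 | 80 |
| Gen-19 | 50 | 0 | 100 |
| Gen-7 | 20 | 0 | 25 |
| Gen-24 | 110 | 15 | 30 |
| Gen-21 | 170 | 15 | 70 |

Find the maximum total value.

34900

Meeting every minimum uses 15+0+0+15+15 = 45 L, leaving 225.
Order the generators by kWh per L: Gen-4 190 > Gen-21 170 > Gen-24 110 > Gen-19 50 > Gen-7 20.
Gen-4: +65 to 80 (cap) — 160 left.
Give Gen-21 55 more to hit its cap of 70 — 105 left.
Gen-24 takes 15 more to reach its cap of 30 — 90 left.
Gen-19 has room for 100 more but only 90 remain, so it gets 90.
Total = 190×80 + 50×90 + 110×30 + 170×70 = 34900.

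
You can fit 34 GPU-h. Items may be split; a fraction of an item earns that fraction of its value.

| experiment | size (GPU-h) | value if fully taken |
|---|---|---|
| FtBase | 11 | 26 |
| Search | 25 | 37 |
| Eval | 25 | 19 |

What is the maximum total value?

60.04

Sort by value density: FtBase 26/11≈2.36, Search 37/25≈1.48, Eval 19/25≈0.76.
FtBase: take in full, 11 GPU-h for value 26 → 23 left.
23 GPU-h left: a 23/25 share of Search gives 37×23/25 = 34.04.
Total value = 60.04.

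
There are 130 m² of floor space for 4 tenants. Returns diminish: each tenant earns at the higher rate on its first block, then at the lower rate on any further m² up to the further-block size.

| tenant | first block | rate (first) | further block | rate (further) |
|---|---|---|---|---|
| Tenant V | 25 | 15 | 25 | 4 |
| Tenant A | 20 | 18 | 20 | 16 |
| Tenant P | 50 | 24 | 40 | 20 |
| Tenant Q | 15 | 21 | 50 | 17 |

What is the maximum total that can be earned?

Treat each block as its own option and order by rate: Tenant P/T1 24 > Tenant Q/T1 21 > Tenant P/T2 20 > Tenant A/T1 18 > Tenant Q/T2 17 > Tenant A/T2 16 > Tenant V/T1 15 > Tenant V/T2 4.
Fill Tenant P T1 block (50 at 24) → 80 left.
Tenant Q T1 at 21: fill all 15 → 65 left.
Tenant P/T2 (20): +40 → 25 left.
Tenant A/T1 (18): +20 → 5 left.
5 remain; put them into Tenant Q T2 at 17.
Total = 24×50 + 21×15 + 20×40 + 18×20 + 17×5 = 2760.

2760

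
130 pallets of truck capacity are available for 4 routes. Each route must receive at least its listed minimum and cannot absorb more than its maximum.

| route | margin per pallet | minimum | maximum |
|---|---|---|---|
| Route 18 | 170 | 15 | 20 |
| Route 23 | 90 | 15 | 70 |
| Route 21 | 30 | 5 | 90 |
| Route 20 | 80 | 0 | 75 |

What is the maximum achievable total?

Meeting every minimum uses 15+15+5+0 = 35 pallets, leaving 95.
Order the routes by margin per pallet: Route 18 170 > Route 23 90 > Route 20 80 > Route 21 30.
Route 18: +5 to 20 (cap) → 90 left.
Give Route 23 55 more to hit its cap of 70 → 35 left.
Only 35 left; Route 20 takes them to reach 35.
Total = 170×20 + 90×70 + 30×5 + 80×35 = 12650.

12650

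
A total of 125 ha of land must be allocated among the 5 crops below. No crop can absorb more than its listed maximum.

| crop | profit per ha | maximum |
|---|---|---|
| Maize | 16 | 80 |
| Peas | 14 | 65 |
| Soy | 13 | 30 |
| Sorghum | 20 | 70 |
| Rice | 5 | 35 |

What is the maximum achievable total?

2280

Order the crops by profit per ha: Sorghum 20 > Maize 16 > Peas 14 > Soy 13 > Rice 5.
Sorghum takes 70 to reach its cap of 70 — 55 left.
Only 55 left; Maize takes them to reach 55.
Total = 16×55 + 20×70 = 2280.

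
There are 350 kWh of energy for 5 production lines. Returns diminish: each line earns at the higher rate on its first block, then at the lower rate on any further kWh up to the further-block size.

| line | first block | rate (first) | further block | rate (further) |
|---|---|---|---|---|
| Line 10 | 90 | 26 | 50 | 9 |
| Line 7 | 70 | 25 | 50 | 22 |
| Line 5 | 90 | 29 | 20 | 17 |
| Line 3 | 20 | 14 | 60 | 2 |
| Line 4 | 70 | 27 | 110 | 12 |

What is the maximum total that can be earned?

9250

Rank every tier by rate: Line 5/first 29 > Line 4/first 27 > Line 10/first 26 > Line 7/first 25 > Line 7/second 22 > Line 5/second 17 > Line 3/first 14 > Line 4/second 12 > Line 10/second 9 > Line 3/second 2.
Fill Line 5 first block (90 at 29) → 260 left.
Fill Line 4 first block (70 at 27) → 190 left.
Fill Line 10 first block (90 at 26) → 100 left.
Fill Line 7 first block (70 at 25) → 30 left.
Line 7 second at 22: only 30 left, fill 30.
Total = 29×90 + 27×70 + 26×90 + 25×70 + 22×30 = 9250.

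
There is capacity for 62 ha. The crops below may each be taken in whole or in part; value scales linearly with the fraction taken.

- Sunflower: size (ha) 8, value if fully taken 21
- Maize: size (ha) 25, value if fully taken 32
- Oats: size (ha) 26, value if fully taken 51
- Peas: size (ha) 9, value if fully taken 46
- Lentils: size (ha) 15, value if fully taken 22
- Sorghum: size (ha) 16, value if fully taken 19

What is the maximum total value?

Best value per unit of size first: Peas 46/9≈5.11, Sunflower 21/8≈2.62, Oats 51/26≈1.96, Lentils 22/15≈1.47, Maize 32/25≈1.28, Sorghum 19/16≈1.19.
All 9 ha of Peas fit (value 46) — 53 remain.
All 8 ha of Sunflower fit (value 21) — 45 remain.
Take all of Oats (26 ha, value 51) — 19 ha left.
All 15 ha of Lentils fit (value 22) — 4 remain.
Only 4 ha remain; take 4/25 of Maize for value 32×4/25 = 5.12.
Total value = 145.12.

145.12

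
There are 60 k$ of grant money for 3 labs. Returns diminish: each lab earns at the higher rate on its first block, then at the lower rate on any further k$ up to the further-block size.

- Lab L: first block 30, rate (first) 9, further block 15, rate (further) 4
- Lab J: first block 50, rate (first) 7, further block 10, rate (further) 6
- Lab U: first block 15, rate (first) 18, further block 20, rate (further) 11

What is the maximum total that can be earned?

Rank every tier by rate: Lab U/tier1 18 > Lab U/tier2 11 > Lab L/tier1 9 > Lab J/tier1 7 > Lab J/tier2 6 > Lab L/tier2 4.
Lab U tier1 at 18: fill all 15 — 45 left.
Lab U/tier2 (11): +20 — 25 left.
25 remain; put them into Lab L tier1 at 9.
Total = 18×15 + 11×20 + 9×25 = 715.

715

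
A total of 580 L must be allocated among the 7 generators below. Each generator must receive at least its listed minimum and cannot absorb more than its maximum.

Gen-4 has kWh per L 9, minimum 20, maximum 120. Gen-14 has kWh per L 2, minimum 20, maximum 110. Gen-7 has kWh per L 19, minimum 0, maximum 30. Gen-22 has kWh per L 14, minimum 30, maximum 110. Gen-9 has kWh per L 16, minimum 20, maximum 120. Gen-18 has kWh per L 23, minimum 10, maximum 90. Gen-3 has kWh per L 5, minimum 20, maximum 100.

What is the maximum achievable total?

7670

Meeting every minimum uses 20+20+0+30+20+10+20 = 120 L, leaving 460.
Order the generators by kWh per L: Gen-18 23 > Gen-7 19 > Gen-9 16 > Gen-22 14 > Gen-4 9 > Gen-3 5 > Gen-14 2.
Gen-18 takes 80 more to reach its cap of 90 ; 380 left.
Give Gen-7 30 more to hit its cap of 30 ; 350 left.
Gen-9 takes 100 more to reach its cap of 120 ; 250 left.
Gen-22: +80 to 110 (cap) ; 170 left.
Gen-4 takes 100 more to reach its cap of 120 ; 70 left.
Gen-3: +70 (room for 80) → 90. Pool exhausted.
Total = 9×120 + 2×20 + 19×30 + 14×110 + 16×120 + 23×90 + 5×90 = 7670.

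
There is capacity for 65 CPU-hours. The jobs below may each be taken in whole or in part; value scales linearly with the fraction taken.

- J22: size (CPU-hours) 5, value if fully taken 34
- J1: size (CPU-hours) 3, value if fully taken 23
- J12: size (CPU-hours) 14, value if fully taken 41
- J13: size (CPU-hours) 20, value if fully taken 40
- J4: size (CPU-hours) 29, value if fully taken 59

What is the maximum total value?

185

Best value per unit of size first: J1 23/3≈7.67, J22 34/5≈6.8, J12 41/14≈2.93, J4 59/29≈2.03, J13 40/20≈2.
All 3 CPU-hours of J1 fit (value 23) → 62 remain.
Take all of J22 (5 CPU-hours, value 34) → 57 CPU-hours left.
J12: take in full, 14 CPU-hours for value 41 → 43 left.
Take all of J4 (29 CPU-hours, value 59) → 14 CPU-hours left.
Fill the last 14 CPU-hours with part of J13: 14/20 of it earns 28.
Total value = 185.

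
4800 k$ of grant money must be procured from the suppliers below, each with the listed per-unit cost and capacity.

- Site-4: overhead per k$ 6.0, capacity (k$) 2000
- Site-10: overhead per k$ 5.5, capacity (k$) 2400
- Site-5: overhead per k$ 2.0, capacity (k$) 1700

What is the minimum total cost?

20800

Fill from the cheapest supplier first.
Site-5 at 2.0: take all 1700 k$ → 3100 still needed.
Site-10 (5.5): use full 2400 → 700 k$ to go.
Site-4 (6.0): take the remaining 700 → done.
Cost = 1700×2.0 + 2400×5.5 + 700×6.0 = 20800.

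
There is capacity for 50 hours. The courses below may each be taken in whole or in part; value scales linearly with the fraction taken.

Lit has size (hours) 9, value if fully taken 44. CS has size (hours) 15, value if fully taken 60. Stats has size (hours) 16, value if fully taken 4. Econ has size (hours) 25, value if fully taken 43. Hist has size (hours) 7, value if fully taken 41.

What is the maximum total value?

177.68

Sort by value density: Hist 41/7≈5.86, Lit 44/9≈4.89, CS 60/15≈4, Econ 43/25≈1.72, Stats 4/16≈0.25.
All 7 hours of Hist fit (value 41) — 43 remain.
Take all of Lit (9 hours, value 44) — 34 hours left.
All 15 hours of CS fit (value 60) — 19 remain.
Only 19 hours remain; take 19/25 of Econ for value 43×19/25 = 32.68.
Total value = 177.68.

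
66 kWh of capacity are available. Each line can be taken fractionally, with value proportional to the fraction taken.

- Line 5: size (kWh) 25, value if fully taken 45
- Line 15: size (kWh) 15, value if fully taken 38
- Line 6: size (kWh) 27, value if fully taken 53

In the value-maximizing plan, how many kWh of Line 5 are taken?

24

Sort by value density: Line 15 38/15≈2.53, Line 6 53/27≈1.96, Line 5 45/25≈1.8.
Line 15: take in full, 15 kWh for value 38 — 51 left.
Line 6: take in full, 27 kWh for value 53 — 24 left.
Only 24 kWh remain; take 24/25 of Line 5 for value 45×24/25 = 43.2.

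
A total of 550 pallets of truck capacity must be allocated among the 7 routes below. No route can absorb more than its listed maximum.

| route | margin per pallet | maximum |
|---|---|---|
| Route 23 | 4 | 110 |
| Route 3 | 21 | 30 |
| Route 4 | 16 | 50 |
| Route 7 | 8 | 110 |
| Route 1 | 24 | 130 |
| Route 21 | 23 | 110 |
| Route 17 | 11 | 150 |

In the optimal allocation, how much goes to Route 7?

Rank by margin per pallet: Route 1 24 > Route 21 23 > Route 3 21 > Route 4 16 > Route 17 11 > Route 7 8 > Route 23 4.
Give Route 1 130 to hit its cap of 130 ; 420 left.
Route 21: +110 to 110 (cap) ; 310 left.
Route 3: +30 to 30 (cap) ; 280 left.
Route 4: +50 to 50 (cap) ; 230 left.
Route 17: +150 to 150 (cap) ; 80 left.
Route 7: +80 (room for 110) → 80. Pool exhausted.

80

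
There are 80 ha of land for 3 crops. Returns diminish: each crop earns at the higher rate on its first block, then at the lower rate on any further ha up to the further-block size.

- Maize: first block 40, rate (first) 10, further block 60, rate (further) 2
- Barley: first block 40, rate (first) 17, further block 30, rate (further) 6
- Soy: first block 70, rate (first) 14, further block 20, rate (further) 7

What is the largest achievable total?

Order all 6 blocks by rate: Barley/tier1 17 > Soy/tier1 14 > Maize/tier1 10 > Soy/tier2 7 > Barley/tier2 6 > Maize/tier2 2.
Fill Barley tier1 block (40 at 17) — 40 left.
Soy/tier1: +40 of 70 at 14; pool empty.
Total = 17×40 + 14×40 = 1240.

1240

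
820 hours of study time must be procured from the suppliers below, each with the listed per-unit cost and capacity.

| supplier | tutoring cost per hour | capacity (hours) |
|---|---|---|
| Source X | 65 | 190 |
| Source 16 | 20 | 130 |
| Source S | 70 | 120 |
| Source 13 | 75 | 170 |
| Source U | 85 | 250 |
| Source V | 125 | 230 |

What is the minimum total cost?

53950

Cheapest first:
Source 16 at 20: take all 130 hours → 690 still needed.
Source X at 65: take all 190 hours → 500 still needed.
Source S at 70: take all 120 hours → 380 still needed.
Source 13 (75): use full 170 → 210 hours to go.
Source U at 85: take 210 of its 250 → requirement met.
Source V: unused.
Cost = 130×20 + 190×65 + 120×70 + 170×75 + 210×85 = 53950.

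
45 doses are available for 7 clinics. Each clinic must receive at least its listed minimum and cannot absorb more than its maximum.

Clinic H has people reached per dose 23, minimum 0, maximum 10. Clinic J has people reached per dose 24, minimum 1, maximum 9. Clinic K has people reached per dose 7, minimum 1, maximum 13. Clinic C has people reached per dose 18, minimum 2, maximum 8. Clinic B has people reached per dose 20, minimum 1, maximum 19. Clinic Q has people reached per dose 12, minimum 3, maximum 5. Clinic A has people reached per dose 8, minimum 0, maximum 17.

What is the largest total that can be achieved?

Meeting every minimum uses 0+1+1+2+1+3+0 = 8 doses, leaving 37.
Rank by people reached per dose: Clinic J 24 > Clinic H 23 > Clinic B 20 > Clinic C 18 > Clinic Q 12 > Clinic A 8 > Clinic K 7.
Clinic J: +8 to 9 (cap) — 29 left.
Clinic H takes 10 more to reach its cap of 10 — 19 left.
Clinic B takes 18 more to reach its cap of 19 — 1 left.
Clinic C has room for 6 more but only 1 remain, so it gets 3.
Total = 23×10 + 24×9 + 7×1 + 18×3 + 20×19 + 12×3 = 923.

923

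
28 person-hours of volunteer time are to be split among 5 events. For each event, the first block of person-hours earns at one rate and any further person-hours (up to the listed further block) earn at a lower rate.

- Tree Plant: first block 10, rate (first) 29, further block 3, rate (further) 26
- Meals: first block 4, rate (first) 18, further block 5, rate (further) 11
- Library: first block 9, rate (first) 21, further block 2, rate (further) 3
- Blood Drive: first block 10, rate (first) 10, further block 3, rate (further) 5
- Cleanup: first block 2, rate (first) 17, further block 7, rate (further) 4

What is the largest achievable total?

663

Order all 10 blocks by rate: Tree Plant/T1 29 > Tree Plant/T2 26 > Library/T1 21 > Meals/T1 18 > Cleanup/T1 17 > Meals/T2 11 > Blood Drive/T1 10 > Blood Drive/T2 5 > Cleanup/T2 4 > Library/T2 3.
Fill Tree Plant T1 block (10 at 29) ; 18 left.
Tree Plant T2 at 26: fill all 3 ; 15 left.
Library T1 at 21: fill all 9 ; 6 left.
Meals T1 at 18: fill all 4 ; 2 left.
Fill Cleanup T1 block (2 at 17) ; 0 left.
Total = 29×10 + 26×3 + 21×9 + 18×4 + 17×2 = 663.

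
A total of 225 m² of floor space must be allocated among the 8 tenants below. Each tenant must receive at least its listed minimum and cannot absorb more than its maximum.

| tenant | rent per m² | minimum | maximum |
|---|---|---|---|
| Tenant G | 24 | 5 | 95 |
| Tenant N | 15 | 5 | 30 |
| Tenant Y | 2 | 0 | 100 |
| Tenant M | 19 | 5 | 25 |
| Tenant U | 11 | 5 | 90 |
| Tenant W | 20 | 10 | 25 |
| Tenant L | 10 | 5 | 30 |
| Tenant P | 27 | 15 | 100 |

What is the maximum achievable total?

5455

Meeting every minimum uses 5+5+0+5+5+10+5+15 = 50 m², leaving 175.
Highest rent per m² first: Tenant P 27 > Tenant G 24 > Tenant W 20 > Tenant M 19 > Tenant N 15 > Tenant U 11 > Tenant L 10 > Tenant Y 2.
Tenant P: +85 to 100 (cap) → 90 left.
Give Tenant G 90 more to hit its cap of 95 → 0 left.
Total = 24×95 + 15×5 + 19×5 + 11×5 + 20×10 + 10×5 + 27×100 = 5455.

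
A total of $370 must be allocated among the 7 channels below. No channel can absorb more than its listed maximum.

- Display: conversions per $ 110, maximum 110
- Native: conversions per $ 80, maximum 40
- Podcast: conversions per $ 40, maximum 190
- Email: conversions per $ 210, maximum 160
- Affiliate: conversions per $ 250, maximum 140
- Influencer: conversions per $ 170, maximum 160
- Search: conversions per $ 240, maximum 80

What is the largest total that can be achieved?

Order the channels by conversions per $: Affiliate 250 > Search 240 > Email 210 > Influencer 170 > Display 110 > Native 80 > Podcast 40.
Affiliate: +140 to 140 (cap) — 230 left.
Search takes 80 to reach its cap of 80 — 150 left.
Only 150 left; Email takes them to reach 150.
Total = 210×150 + 250×140 + 240×80 = 85700.

85700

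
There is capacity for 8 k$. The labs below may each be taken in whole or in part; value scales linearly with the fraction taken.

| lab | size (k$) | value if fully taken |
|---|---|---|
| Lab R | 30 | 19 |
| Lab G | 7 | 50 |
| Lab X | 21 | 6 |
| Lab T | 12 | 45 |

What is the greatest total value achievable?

53.75

Best value per unit of size first: Lab G 50/7≈7.14, Lab T 45/12≈3.75, Lab R 19/30≈0.633, Lab X 6/21≈0.286.
Take all of Lab G (7 k$, value 50) ; 1 k$ left.
Fill the last 1 k$ with part of Lab T: 1/12 of it earns 3.75.
Total value = 53.75.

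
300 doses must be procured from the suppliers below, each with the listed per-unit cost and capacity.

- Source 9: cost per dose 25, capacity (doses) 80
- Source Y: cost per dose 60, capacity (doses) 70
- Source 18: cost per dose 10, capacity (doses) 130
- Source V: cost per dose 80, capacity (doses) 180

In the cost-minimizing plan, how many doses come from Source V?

20

Use suppliers in increasing cost order.
Source 18 at 10: take all 130 doses — 170 still needed.
Source 9 at 25: take all 80 doses — 90 still needed.
Source Y (60): use full 70 — 20 doses to go.
Source V (80): take the remaining 20 — done.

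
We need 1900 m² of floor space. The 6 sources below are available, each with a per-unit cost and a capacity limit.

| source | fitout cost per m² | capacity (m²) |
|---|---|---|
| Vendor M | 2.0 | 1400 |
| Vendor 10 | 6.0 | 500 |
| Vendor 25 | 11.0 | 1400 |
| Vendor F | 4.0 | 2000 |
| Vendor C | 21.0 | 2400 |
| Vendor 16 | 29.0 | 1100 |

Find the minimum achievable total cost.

4800

Fill from the cheapest source first.
Take 1400 from Vendor M at 2.0 → need 500 more.
Vendor F at 4.0: take 500 of its 2000 → requirement met.
Vendor 10, Vendor 25, Vendor C, Vendor 16: unused.
Cost = 1400×2.0 + 500×4.0 = 4800.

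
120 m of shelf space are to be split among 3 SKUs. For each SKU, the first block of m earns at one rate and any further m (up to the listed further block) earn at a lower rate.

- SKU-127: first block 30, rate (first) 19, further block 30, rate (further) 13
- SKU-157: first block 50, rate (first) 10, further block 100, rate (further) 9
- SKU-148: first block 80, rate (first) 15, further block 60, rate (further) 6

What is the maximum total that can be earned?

Rank every tier by rate: SKU-127/first 19 > SKU-148/first 15 > SKU-127/second 13 > SKU-157/first 10 > SKU-157/second 9 > SKU-148/second 6.
Fill SKU-127 first block (30 at 19) ; 90 left.
SKU-148/first (15): +80 ; 10 left.
10 remain; put them into SKU-127 second at 13.
Total = 19×30 + 15×80 + 13×10 = 1900.

1900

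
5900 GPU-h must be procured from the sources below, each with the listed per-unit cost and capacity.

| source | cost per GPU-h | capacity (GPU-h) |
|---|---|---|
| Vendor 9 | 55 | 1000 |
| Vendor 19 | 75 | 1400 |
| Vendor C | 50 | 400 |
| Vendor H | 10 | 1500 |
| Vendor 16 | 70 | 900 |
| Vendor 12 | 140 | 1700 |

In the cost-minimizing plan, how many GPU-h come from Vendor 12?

700

Use sources in increasing cost order.
Vendor H at 10: take all 1500 GPU-h → 4400 still needed.
Take 400 from Vendor C at 50 → need 4000 more.
Vendor 9 (55): use full 1000 → 3000 GPU-h to go.
Take 900 from Vendor 16 at 70 → need 2100 more.
Vendor 19 at 75: take all 1400 GPU-h → 700 still needed.
Vendor 12 at 140: take 700 of its 1700 → requirement met.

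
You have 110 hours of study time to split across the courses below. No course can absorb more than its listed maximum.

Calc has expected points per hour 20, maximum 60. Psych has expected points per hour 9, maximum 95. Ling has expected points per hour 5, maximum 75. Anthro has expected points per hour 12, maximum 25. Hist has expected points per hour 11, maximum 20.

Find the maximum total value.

Order the courses by expected points per hour: Calc 20 > Anthro 12 > Hist 11 > Psych 9 > Ling 5.
Calc takes 60 to reach its cap of 60 — 50 left.
Anthro: +25 to 25 (cap) — 25 left.
Hist takes 20 to reach its cap of 20 — 5 left.
Psych: +5 (room for 95) → 5. Pool exhausted.
Total = 20×60 + 9×5 + 12×25 + 11×20 = 1765.

1765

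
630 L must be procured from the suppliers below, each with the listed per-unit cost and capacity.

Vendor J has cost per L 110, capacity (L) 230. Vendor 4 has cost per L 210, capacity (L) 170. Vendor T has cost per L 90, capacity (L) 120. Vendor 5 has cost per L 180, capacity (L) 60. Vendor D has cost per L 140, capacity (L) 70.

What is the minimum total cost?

88200

Use suppliers in increasing cost order.
Take 120 from Vendor T at 90 ; need 510 more.
Vendor J (110): use full 230 ; 280 L to go.
Take 70 from Vendor D at 140 ; need 210 more.
Take 60 from Vendor 5 at 180 ; need 150 more.
Take 150 from Vendor 4 at 210 to finish.
Cost = 120×90 + 230×110 + 70×140 + 60×180 + 150×210 = 88200.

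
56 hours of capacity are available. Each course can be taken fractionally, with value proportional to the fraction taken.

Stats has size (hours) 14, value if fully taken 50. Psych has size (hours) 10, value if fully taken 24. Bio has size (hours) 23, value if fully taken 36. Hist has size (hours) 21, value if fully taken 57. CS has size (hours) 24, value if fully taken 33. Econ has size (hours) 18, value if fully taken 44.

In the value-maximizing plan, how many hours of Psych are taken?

Sort by value density: Stats 50/14≈3.57, Hist 57/21≈2.71, Econ 44/18≈2.44, Psych 24/10≈2.4, Bio 36/23≈1.57, CS 33/24≈1.38.
All 14 hours of Stats fit (value 50) → 42 remain.
All 21 hours of Hist fit (value 57) → 21 remain.
Econ: take in full, 18 hours for value 44 → 3 left.
Fill the last 3 hours with part of Psych: 3/10 of it earns 7.2.

3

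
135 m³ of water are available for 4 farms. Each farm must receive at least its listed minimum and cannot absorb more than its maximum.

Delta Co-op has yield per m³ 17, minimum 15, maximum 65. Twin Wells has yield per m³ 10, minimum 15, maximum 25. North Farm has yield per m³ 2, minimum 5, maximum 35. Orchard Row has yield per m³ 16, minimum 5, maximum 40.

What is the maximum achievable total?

Meeting every minimum uses 15+15+5+5 = 40 m³, leaving 95.
Highest yield per m³ first: Delta Co-op 17 > Orchard Row 16 > Twin Wells 10 > North Farm 2.
Give Delta Co-op 50 more to hit its cap of 65 — 45 left.
Orchard Row: +35 to 40 (cap) — 10 left.
Twin Wells: +10 to 25 (cap) — 0 left.
Total = 17×65 + 10×25 + 2×5 + 16×40 = 2005.

2005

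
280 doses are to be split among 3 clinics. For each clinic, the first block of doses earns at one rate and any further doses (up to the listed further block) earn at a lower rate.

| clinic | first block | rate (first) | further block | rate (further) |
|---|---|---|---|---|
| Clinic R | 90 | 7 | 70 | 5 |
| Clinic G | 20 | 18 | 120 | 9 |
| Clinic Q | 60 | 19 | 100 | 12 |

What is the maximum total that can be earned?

Rank every tier by rate: Clinic Q/T1 19 > Clinic G/T1 18 > Clinic Q/T2 12 > Clinic G/T2 9 > Clinic R/T1 7 > Clinic R/T2 5.
Clinic Q T1 at 19: fill all 60 ; 220 left.
Clinic G/T1 (18): +20 ; 200 left.
Clinic Q T2 at 12: fill all 100 ; 100 left.
Clinic G/T2: +100 of 120 at 9; pool empty.
Total = 19×60 + 18×20 + 12×100 + 9×100 = 3600.

3600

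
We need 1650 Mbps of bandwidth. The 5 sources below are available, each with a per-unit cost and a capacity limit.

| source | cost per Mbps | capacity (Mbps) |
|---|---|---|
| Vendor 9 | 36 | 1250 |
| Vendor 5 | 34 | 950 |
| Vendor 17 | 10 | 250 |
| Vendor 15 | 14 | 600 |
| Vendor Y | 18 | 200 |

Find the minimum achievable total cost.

Use sources in increasing cost order.
Vendor 17 at 10: take all 250 Mbps — 1400 still needed.
Vendor 15 (14): use full 600 — 800 Mbps to go.
Vendor Y at 18: take all 200 Mbps — 600 still needed.
Vendor 5 at 34: take 600 of its 950 — requirement met.
Vendor 9: unused.
Cost = 250×10 + 600×14 + 200×18 + 600×34 = 34900.

34900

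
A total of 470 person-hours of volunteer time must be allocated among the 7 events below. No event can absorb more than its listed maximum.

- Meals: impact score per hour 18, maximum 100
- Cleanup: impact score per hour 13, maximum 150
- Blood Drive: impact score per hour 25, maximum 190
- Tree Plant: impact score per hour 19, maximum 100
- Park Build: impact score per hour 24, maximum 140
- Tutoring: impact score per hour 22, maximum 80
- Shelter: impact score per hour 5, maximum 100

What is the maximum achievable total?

11010

Highest impact score per hour first: Blood Drive 25 > Park Build 24 > Tutoring 22 > Tree Plant 19 > Meals 18 > Cleanup 13 > Shelter 5.
Give Blood Drive 190 to hit its cap of 190 — 280 left.
Park Build takes 140 to reach its cap of 140 — 140 left.
Tutoring takes 80 to reach its cap of 80 — 60 left.
Only 60 left; Tree Plant takes them to reach 60.
Total = 25×190 + 19×60 + 24×140 + 22×80 = 11010.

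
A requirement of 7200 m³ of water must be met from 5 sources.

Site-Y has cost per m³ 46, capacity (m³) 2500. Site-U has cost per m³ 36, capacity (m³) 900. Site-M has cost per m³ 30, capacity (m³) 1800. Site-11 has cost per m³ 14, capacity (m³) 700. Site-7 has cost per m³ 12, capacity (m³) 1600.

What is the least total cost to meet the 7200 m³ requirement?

216600

Use sources in increasing cost order.
Take 1600 from Site-7 at 12 ; need 5600 more.
Site-11 (14): use full 700 ; 4900 m³ to go.
Site-M (30): use full 1800 ; 3100 m³ to go.
Site-U (36): use full 900 ; 2200 m³ to go.
Take 2200 from Site-Y at 46 to finish.
Cost = 1600×12 + 700×14 + 1800×30 + 900×36 + 2200×46 = 216600.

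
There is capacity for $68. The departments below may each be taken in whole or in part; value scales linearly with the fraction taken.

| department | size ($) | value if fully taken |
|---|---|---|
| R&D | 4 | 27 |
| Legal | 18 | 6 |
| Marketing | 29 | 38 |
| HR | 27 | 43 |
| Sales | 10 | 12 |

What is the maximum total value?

Sort by value density: R&D 27/4≈6.75, HR 43/27≈1.59, Marketing 38/29≈1.31, Sales 12/10≈1.2, Legal 6/18≈0.333.
All 4 $ of R&D fit (value 27) — 64 remain.
Take all of HR (27 $, value 43) — 37 $ left.
Take all of Marketing (29 $, value 38) — 8 $ left.
Fill the last 8 $ with part of Sales: 8/10 of it earns 9.6.
Total value = 117.6.

117.6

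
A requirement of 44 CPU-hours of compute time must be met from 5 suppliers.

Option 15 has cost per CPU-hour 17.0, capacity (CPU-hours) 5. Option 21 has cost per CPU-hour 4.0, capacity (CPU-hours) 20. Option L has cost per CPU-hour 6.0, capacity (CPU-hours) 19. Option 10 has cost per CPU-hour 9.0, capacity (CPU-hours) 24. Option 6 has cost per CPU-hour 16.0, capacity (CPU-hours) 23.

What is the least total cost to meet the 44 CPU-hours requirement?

Fill from the cheapest supplier first.
Option 21 (4.0): use full 20 ; 24 CPU-hours to go.
Option L at 6.0: take all 19 CPU-hours ; 5 still needed.
Option 10 at 9.0: take 5 of its 24 ; requirement met.
Option 6, Option 15: unused.
Cost = 20×4.0 + 19×6.0 + 5×9.0 = 239.

239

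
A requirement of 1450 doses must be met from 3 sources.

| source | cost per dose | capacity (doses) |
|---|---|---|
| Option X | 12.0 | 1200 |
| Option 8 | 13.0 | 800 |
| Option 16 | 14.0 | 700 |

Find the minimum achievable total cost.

Cheapest first:
Take 1200 from Option X at 12.0 — need 250 more.
Option 8 at 13.0: take 250 of its 800 — requirement met.
Option 16: unused.
Cost = 1200×12.0 + 250×13.0 = 17650.

17650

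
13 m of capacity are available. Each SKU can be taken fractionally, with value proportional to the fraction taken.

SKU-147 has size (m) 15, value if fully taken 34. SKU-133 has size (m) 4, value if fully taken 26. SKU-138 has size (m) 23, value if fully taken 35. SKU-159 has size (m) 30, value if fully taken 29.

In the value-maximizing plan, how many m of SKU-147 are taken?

Rank by value-to-size ratio: SKU-133 26/4≈6.5, SKU-147 34/15≈2.27, SKU-138 35/23≈1.52, SKU-159 29/30≈0.967.
All 4 m of SKU-133 fit (value 26) → 9 remain.
9 m left: a 9/15 share of SKU-147 gives 34×9/15 = 20.4.

9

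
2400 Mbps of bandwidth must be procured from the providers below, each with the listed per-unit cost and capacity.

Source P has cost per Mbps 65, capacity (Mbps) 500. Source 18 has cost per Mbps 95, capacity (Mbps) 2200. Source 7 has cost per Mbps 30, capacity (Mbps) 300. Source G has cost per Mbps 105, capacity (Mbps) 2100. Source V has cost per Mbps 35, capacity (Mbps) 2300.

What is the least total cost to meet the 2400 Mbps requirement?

Cheapest first:
Source 7 at 30: take all 300 Mbps → 2100 still needed.
Source V (35): take the remaining 2100 → done.
Source P, Source 18, Source G: unused.
Cost = 300×30 + 2100×35 = 82500.

82500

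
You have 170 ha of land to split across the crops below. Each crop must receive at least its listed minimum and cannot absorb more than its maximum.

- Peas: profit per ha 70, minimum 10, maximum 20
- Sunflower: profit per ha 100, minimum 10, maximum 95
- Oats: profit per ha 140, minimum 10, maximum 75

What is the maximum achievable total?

19700

Meeting every minimum uses 10+10+10 = 30 ha, leaving 140.
Highest profit per ha first: Oats 140 > Sunflower 100 > Peas 70.
Oats: +65 to 75 (cap) ; 75 left.
Only 75 left; Sunflower takes them to reach 85.
Total = 70×10 + 100×85 + 140×75 = 19700.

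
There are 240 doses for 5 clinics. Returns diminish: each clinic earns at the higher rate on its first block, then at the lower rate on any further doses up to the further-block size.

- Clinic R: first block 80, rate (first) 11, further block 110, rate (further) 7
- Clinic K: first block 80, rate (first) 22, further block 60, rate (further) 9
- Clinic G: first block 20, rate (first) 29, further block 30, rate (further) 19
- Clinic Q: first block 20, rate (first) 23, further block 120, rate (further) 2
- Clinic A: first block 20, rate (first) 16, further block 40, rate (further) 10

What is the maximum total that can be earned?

Treat each block as its own option and order by rate: Clinic G/tier1 29 > Clinic Q/tier1 23 > Clinic K/tier1 22 > Clinic G/tier2 19 > Clinic A/tier1 16 > Clinic R/tier1 11 > Clinic A/tier2 10 > Clinic K/tier2 9 > Clinic R/tier2 7 > Clinic Q/tier2 2.
Fill Clinic G tier1 block (20 at 29) — 220 left.
Clinic Q tier1 at 23: fill all 20 — 200 left.
Clinic K tier1 at 22: fill all 80 — 120 left.
Fill Clinic G tier2 block (30 at 19) — 90 left.
Clinic A tier1 at 16: fill all 20 — 70 left.
70 remain; put them into Clinic R tier1 at 11.
Total = 29×20 + 23×20 + 22×80 + 19×30 + 16×20 + 11×70 = 4460.

4460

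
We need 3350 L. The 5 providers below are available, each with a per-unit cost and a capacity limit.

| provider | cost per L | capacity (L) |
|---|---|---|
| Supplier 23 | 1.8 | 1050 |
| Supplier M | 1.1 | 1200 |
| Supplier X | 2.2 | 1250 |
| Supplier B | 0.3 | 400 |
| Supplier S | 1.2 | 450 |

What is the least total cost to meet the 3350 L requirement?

4420

Use providers in increasing cost order.
Take 400 from Supplier B at 0.3 — need 2950 more.
Supplier M (1.1): use full 1200 — 1750 L to go.
Supplier S (1.2): use full 450 — 1300 L to go.
Supplier 23 (1.8): use full 1050 — 250 L to go.
Take 250 from Supplier X at 2.2 to finish.
Cost = 400×0.3 + 1200×1.1 + 450×1.2 + 1050×1.8 + 250×2.2 = 4420.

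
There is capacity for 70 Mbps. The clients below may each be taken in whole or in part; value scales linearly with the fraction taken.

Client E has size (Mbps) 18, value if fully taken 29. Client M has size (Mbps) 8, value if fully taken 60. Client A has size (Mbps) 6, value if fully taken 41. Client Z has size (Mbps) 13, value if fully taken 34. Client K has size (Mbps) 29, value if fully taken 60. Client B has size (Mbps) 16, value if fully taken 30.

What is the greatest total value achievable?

221.25

Sort by value density: Client M 60/8≈7.5, Client A 41/6≈6.83, Client Z 34/13≈2.62, Client K 60/29≈2.07, Client B 30/16≈1.88, Client E 29/18≈1.61.
Client M: take in full, 8 Mbps for value 60 → 62 left.
All 6 Mbps of Client A fit (value 41) → 56 remain.
Take all of Client Z (13 Mbps, value 34) → 43 Mbps left.
All 29 Mbps of Client K fit (value 60) → 14 remain.
Fill the last 14 Mbps with part of Client B: 14/16 of it earns 26.25.
Total value = 221.25.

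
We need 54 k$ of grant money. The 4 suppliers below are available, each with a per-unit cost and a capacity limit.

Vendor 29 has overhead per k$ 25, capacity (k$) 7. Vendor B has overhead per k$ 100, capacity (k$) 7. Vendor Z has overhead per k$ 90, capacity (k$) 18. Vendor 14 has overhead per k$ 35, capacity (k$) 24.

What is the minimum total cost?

3135

Use suppliers in increasing cost order.
Take 7 from Vendor 29 at 25 → need 47 more.
Vendor 14 at 35: take all 24 k$ → 23 still needed.
Take 18 from Vendor Z at 90 → need 5 more.
Vendor B at 100: take 5 of its 7 → requirement met.
Cost = 7×25 + 24×35 + 18×90 + 5×100 = 3135.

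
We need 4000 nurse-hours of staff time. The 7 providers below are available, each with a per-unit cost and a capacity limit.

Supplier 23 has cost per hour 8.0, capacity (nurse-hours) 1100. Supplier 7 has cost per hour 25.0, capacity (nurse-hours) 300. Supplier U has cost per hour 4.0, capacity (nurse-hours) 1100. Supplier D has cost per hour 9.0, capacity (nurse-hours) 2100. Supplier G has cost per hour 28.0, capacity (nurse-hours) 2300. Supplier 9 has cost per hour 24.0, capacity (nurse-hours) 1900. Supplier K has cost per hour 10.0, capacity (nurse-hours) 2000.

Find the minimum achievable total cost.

29400

Use providers in increasing cost order.
Supplier U (4.0): use full 1100 ; 2900 nurse-hours to go.
Take 1100 from Supplier 23 at 8.0 ; need 1800 more.
Supplier D (9.0): take the remaining 1800 ; done.
Supplier K, Supplier 9, Supplier 7, Supplier G: unused.
Cost = 1100×4.0 + 1100×8.0 + 1800×9.0 = 29400.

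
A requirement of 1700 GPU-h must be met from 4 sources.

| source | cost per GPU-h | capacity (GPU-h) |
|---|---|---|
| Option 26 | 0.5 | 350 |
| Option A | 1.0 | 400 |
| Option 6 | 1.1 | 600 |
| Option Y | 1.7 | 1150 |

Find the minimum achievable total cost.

Fill from the cheapest source first.
Option 26 (0.5): use full 350 → 1350 GPU-h to go.
Option A at 1.0: take all 400 GPU-h → 950 still needed.
Option 6 at 1.1: take all 600 GPU-h → 350 still needed.
Option Y (1.7): take the remaining 350 → done.
Cost = 350×0.5 + 400×1.0 + 600×1.1 + 350×1.7 = 1830.

1830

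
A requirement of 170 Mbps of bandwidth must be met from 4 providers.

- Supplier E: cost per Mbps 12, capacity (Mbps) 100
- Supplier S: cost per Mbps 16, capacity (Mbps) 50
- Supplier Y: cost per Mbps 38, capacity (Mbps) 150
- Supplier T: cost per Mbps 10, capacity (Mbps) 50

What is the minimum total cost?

Cheapest first:
Supplier T at 10: take all 50 Mbps — 120 still needed.
Take 100 from Supplier E at 12 — need 20 more.
Take 20 from Supplier S at 16 to finish.
Supplier Y: unused.
Cost = 50×10 + 100×12 + 20×16 = 2020.

2020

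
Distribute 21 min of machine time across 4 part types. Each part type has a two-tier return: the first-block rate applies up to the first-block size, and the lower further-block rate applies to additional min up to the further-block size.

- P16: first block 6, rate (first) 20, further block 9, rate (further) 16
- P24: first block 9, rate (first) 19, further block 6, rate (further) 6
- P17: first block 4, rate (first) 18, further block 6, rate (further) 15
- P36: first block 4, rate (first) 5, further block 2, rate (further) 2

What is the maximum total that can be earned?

Rank every tier by rate: P16/first 20 > P24/first 19 > P17/first 18 > P16/second 16 > P17/second 15 > P24/second 6 > P36/first 5 > P36/second 2.
Fill P16 first block (6 at 20) — 15 left.
Fill P24 first block (9 at 19) — 6 left.
P17 first at 18: fill all 4 — 2 left.
P16 second at 16: only 2 left, fill 2.
Total = 20×6 + 19×9 + 18×4 + 16×2 = 395.

395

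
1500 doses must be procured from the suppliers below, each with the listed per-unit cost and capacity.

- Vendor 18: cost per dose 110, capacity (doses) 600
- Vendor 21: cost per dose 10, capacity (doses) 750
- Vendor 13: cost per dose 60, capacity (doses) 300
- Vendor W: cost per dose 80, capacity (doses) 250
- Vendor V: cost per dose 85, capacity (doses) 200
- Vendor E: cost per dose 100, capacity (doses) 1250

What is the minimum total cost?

Fill from the cheapest supplier first.
Vendor 21 (10): use full 750 ; 750 doses to go.
Take 300 from Vendor 13 at 60 ; need 450 more.
Vendor W (80): use full 250 ; 200 doses to go.
Vendor V (85): use full 200 ; 0 doses to go.
Vendor E, Vendor 18: unused.
Cost = 750×10 + 300×60 + 250×80 + 200×85 = 62500.

62500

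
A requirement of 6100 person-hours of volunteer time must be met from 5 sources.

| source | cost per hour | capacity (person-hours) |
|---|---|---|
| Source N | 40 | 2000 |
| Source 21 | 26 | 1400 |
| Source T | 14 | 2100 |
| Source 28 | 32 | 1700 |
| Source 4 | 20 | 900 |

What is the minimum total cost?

Cheapest first:
Take 2100 from Source T at 14 ; need 4000 more.
Source 4 (20): use full 900 ; 3100 person-hours to go.
Take 1400 from Source 21 at 26 ; need 1700 more.
Source 28 (32): use full 1700 ; 0 person-hours to go.
Source N: unused.
Cost = 2100×14 + 900×20 + 1400×26 + 1700×32 = 138200.

138200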